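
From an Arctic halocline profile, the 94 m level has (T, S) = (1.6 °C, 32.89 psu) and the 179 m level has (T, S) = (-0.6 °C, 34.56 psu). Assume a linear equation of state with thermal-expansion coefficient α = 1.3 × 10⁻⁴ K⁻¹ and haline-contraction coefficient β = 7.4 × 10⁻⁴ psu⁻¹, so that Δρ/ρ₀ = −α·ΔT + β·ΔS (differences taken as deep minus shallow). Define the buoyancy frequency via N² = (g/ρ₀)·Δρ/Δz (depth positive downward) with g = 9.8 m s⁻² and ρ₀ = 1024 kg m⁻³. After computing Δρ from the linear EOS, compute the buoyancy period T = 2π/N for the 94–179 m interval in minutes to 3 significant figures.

7.91 min

ΔT = -2.2 K, ΔS = +1.67 psu (deep − shallow).
Δρ/ρ₀ = −αΔT + βΔS = 2.86 × 10⁻⁴ + 1.2358 × 10⁻³ = 1.5218 × 10⁻³, so Δρ ≈ 1.558 kg m⁻³.
N² = (g/ρ₀)·Δρ/Δz = g·(Δρ/ρ₀)/Δz = 9.8 × 1.5218 × 10⁻³ / 85 = 1.7545 × 10⁻⁴ s⁻².
N = √(1.7545 × 10⁻⁴) = 0.013246 rad s⁻¹ → T = 2π/N = 474.35 s = 7.9058 min ≈ 7.91 min.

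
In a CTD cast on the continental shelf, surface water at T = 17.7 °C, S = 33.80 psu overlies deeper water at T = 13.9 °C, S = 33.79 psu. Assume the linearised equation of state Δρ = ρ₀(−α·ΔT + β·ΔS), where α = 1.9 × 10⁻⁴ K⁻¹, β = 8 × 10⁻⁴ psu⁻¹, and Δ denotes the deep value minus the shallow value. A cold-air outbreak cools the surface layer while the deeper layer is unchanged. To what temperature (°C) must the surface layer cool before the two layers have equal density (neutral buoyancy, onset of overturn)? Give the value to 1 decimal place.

Neutral buoyancy requires Δρ = 0, i.e. −α(T_deep − T_surf′) + β(S_deep − S_surf) = 0.
T_surf′ = T_deep − (β/α)·ΔS = 13.9 − (8 × 10⁻⁴/1.9 × 10⁻⁴)·(-0.01) = 13.942 °C.
Cooling required: 17.7 − (13.942) = 3.758 °C.

13.9 °C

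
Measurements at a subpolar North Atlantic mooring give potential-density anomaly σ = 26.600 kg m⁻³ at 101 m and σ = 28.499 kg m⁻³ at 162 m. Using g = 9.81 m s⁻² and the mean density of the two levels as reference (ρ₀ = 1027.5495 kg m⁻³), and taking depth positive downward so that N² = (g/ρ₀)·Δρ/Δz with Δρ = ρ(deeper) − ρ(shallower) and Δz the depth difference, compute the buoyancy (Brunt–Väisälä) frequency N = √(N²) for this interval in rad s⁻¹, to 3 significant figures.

0.0172 rad s⁻¹

Δρ = 1028.499 − 1026.600 = 1.899 kg m⁻³ over Δz = 162 − 101 = 61 m.
N² = (9.81/1027.5495) × (1.899/61) = 2.9721 × 10⁻⁴ s⁻².
N = √(2.9721 × 10⁻⁴) = 0.017240 rad s⁻¹ ≈ 0.0172 rad s⁻¹.
Since Δρ > 0 the layer is stably stratified.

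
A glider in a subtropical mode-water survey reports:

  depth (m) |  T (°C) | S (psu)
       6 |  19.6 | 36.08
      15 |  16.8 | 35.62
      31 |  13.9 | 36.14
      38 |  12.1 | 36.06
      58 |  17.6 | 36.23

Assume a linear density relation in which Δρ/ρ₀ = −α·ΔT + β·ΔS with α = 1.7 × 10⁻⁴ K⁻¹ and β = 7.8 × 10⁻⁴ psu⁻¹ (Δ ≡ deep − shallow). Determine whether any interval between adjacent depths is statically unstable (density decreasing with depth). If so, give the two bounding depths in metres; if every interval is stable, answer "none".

38–58 m

Evaluate Δρ/ρ₀ = −αΔT + βΔS across each adjacent pair:
  6–15 m: −αΔT+βΔS = −(1.7 × 10⁻⁴)(-2.8)+(7.8 × 10⁻⁴)(-0.46) = 1.2 × 10⁻⁴ → stable
  15–31 m: −αΔT+βΔS = −(1.7 × 10⁻⁴)(-2.9)+(7.8 × 10⁻⁴)(+0.52) = 9.0 × 10⁻⁴ → stable
  31–38 m: −αΔT+βΔS = −(1.7 × 10⁻⁴)(-1.8)+(7.8 × 10⁻⁴)(-0.08) = 2.4 × 10⁻⁴ → stable
  38–58 m: −αΔT+βΔS = −(1.7 × 10⁻⁴)(+5.5)+(7.8 × 10⁻⁴)(+0.17) = -8.0 × 10⁻⁴ → UNSTABLE
The 38–58 m interval has Δρ < 0: lighter water underlies denser water.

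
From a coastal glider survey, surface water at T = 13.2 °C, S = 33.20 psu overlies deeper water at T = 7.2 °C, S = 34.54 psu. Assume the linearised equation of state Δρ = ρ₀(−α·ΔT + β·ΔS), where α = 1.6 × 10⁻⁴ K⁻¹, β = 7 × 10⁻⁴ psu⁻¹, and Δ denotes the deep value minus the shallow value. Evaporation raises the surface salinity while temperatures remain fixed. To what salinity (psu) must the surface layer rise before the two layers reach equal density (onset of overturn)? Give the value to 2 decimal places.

35.91 psu

Neutral buoyancy requires −α(T_deep − T_surf) + β(S_deep − S_surf′) = 0.
S_surf′ = S_deep − (α/β)·ΔT = 34.54 − (1.6 × 10⁻⁴/7 × 10⁻⁴)·(-6.0) = 35.9114 psu.
Increase required: 35.9114 − 33.20 = 2.7114 psu.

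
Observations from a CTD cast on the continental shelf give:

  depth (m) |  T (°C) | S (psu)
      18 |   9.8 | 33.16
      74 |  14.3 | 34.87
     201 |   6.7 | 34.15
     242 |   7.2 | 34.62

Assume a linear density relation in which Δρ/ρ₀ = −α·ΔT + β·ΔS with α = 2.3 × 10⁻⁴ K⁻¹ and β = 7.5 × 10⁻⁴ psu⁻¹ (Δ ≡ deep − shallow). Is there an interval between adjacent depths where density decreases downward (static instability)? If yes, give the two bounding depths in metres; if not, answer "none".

none

Evaluate Δρ/ρ₀ = −αΔT + βΔS across each adjacent pair:
  18–74 m: −αΔT+βΔS = −(2.3 × 10⁻⁴)(+4.5)+(7.5 × 10⁻⁴)(+1.71) = 2.5 × 10⁻⁴ → stable
  74–201 m: −αΔT+βΔS = −(2.3 × 10⁻⁴)(-7.6)+(7.5 × 10⁻⁴)(-0.72) = 1.2 × 10⁻³ → stable
  201–242 m: −αΔT+βΔS = −(2.3 × 10⁻⁴)(+0.5)+(7.5 × 10⁻⁴)(+0.47) = 2.4 × 10⁻⁴ → stable
Every interval has Δρ > 0: the column is stably stratified throughout.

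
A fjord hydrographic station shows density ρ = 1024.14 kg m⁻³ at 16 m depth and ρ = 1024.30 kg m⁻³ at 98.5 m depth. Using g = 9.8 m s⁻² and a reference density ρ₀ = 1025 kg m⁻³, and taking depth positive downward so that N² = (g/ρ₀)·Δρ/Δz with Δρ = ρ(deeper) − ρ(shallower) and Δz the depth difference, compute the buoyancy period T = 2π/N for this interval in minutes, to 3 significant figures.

24.3 min

Δρ = 1024.30 − 1024.14 = 0.16 kg m⁻³ over Δz = 98.5 − 16 = 82.5 m.
N² = (9.8/1025) × (0.16/82.5) = 1.8542 × 10⁻⁵ s⁻².
N = √(1.8542 × 10⁻⁵) = 4.3060 × 10⁻³ rad s⁻¹, so T = 2π/N = 1.4592 × 10³ s = 24.320 min ≈ 24.3 min.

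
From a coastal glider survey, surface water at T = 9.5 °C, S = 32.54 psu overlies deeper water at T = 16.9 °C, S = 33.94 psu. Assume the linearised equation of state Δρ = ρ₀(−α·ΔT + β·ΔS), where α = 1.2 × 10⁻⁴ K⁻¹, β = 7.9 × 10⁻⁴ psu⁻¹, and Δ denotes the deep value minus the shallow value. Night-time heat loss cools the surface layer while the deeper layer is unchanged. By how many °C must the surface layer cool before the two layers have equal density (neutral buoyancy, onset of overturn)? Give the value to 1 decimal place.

1.8 °C

Neutral buoyancy requires Δρ = 0, i.e. −α(T_deep − T_surf′) + β(S_deep − S_surf) = 0.
T_surf′ = T_deep − (β/α)·ΔS = 16.9 − (7.9 × 10⁻⁴/1.2 × 10⁻⁴)·(+1.40) = 7.683 °C.
Cooling required: 9.5 − (7.683) = 1.817 °C.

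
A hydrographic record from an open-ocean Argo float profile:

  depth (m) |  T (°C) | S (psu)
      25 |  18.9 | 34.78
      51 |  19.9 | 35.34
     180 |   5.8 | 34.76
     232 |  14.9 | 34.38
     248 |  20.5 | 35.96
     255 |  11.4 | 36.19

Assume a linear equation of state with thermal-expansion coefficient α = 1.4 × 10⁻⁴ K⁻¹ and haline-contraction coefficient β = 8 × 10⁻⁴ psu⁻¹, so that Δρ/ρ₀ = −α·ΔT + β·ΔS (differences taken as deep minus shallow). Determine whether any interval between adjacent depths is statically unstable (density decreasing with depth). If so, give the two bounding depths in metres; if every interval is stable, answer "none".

180–232 m

Evaluate Δρ/ρ₀ = −αΔT + βΔS across each adjacent pair:
  25–51 m: −αΔT+βΔS = −(1.4 × 10⁻⁴)(+1.0)+(8 × 10⁻⁴)(+0.56) = 3.1 × 10⁻⁴ → stable
  51–180 m: −αΔT+βΔS = −(1.4 × 10⁻⁴)(-14.1)+(8 × 10⁻⁴)(-0.58) = 1.5 × 10⁻³ → stable
  180–232 m: −αΔT+βΔS = −(1.4 × 10⁻⁴)(+9.1)+(8 × 10⁻⁴)(-0.38) = -1.6 × 10⁻³ → UNSTABLE
  232–248 m: −αΔT+βΔS = −(1.4 × 10⁻⁴)(+5.6)+(8 × 10⁻⁴)(+1.58) = 4.8 × 10⁻⁴ → stable
  248–255 m: −αΔT+βΔS = −(1.4 × 10⁻⁴)(-9.1)+(8 × 10⁻⁴)(+0.23) = 1.5 × 10⁻³ → stable
The 180–232 m interval has Δρ < 0: lighter water underlies denser water.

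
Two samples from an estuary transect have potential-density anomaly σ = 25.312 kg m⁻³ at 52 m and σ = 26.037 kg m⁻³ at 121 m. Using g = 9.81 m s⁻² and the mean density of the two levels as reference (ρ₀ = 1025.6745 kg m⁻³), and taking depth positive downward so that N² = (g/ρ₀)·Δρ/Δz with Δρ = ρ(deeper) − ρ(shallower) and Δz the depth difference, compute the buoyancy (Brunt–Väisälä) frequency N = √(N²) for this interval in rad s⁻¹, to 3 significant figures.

Δρ = 1026.037 − 1025.312 = 0.725 kg m⁻³ over Δz = 121 − 52 = 69 m.
N² = (9.81/1025.6745) × (0.725/69) = 1.0050 × 10⁻⁴ s⁻².
N = √(1.0050 × 10⁻⁴) = 0.010025 rad s⁻¹ ≈ 0.0100 rad s⁻¹.
A positive N² confirms static stability across the interval.

0.0100 rad s⁻¹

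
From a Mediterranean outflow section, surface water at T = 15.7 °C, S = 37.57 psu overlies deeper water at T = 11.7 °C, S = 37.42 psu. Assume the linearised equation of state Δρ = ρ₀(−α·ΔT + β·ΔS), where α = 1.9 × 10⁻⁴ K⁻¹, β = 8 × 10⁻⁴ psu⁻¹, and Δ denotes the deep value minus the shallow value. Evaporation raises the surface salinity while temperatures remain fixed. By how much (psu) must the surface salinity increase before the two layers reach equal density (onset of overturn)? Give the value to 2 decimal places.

0.80 psu

Neutral buoyancy requires −α(T_deep − T_surf) + β(S_deep − S_surf′) = 0.
S_surf′ = S_deep − (α/β)·ΔT = 37.42 − (1.9 × 10⁻⁴/8 × 10⁻⁴)·(-4.0) = 38.3700 psu.
Increase required: 38.3700 − 37.57 = 0.8000 psu.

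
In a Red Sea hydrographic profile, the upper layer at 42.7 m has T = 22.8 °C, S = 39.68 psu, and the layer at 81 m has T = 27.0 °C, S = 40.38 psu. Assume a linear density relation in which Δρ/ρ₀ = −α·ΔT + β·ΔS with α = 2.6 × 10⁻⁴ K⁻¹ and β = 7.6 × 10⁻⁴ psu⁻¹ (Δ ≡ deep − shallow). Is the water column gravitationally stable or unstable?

unstable

ΔT = 27.0 − 22.8 = +4.2 K and ΔS = 40.38 − 39.68 = +0.70 psu (deep − shallow).
−αΔT = -1.092 × 10⁻³; βΔS = 5.32 × 10⁻⁴; sum Δρ/ρ₀ = -5.60 × 10⁻⁴.
Δρ/ρ₀ < 0, so Δρ < 0: deeper water is lighter → statically unstable; the column would overturn.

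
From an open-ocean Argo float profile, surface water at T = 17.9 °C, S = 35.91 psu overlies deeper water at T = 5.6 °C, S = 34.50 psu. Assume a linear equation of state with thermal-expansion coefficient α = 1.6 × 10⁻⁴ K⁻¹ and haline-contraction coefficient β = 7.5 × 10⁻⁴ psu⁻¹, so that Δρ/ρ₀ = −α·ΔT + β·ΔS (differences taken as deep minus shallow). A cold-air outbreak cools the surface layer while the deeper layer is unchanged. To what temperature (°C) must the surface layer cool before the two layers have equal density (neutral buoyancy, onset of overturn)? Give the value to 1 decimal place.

Neutral buoyancy requires Δρ = 0, i.e. −α(T_deep − T_surf′) + β(S_deep − S_surf) = 0.
T_surf′ = T_deep − (β/α)·ΔS = 5.6 − (7.5 × 10⁻⁴/1.6 × 10⁻⁴)·(-1.41) = 12.209 °C.
Cooling required: 17.9 − (12.209) = 5.691 °C.

12.2 °C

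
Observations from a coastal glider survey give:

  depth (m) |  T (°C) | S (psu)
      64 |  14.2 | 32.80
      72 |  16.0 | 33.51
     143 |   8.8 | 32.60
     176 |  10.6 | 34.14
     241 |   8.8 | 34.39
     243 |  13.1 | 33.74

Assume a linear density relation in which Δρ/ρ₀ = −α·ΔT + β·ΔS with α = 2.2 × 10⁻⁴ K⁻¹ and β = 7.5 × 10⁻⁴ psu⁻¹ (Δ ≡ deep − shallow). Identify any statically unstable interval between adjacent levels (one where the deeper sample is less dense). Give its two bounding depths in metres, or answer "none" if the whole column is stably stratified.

Evaluate Δρ/ρ₀ = −αΔT + βΔS across each adjacent pair:
  64–72 m: −αΔT+βΔS = −(2.2 × 10⁻⁴)(+1.8)+(7.5 × 10⁻⁴)(+0.71) = 1.4 × 10⁻⁴ → stable
  72–143 m: −αΔT+βΔS = −(2.2 × 10⁻⁴)(-7.2)+(7.5 × 10⁻⁴)(-0.91) = 9.0 × 10⁻⁴ → stable
  143–176 m: −αΔT+βΔS = −(2.2 × 10⁻⁴)(+1.8)+(7.5 × 10⁻⁴)(+1.54) = 7.6 × 10⁻⁴ → stable
  176–241 m: −αΔT+βΔS = −(2.2 × 10⁻⁴)(-1.8)+(7.5 × 10⁻⁴)(+0.25) = 5.8 × 10⁻⁴ → stable
  241–243 m: −αΔT+βΔS = −(2.2 × 10⁻⁴)(+4.3)+(7.5 × 10⁻⁴)(-0.65) = -1.4 × 10⁻³ → UNSTABLE
The 241–243 m interval has Δρ < 0: lighter water underlies denser water.

241–243 m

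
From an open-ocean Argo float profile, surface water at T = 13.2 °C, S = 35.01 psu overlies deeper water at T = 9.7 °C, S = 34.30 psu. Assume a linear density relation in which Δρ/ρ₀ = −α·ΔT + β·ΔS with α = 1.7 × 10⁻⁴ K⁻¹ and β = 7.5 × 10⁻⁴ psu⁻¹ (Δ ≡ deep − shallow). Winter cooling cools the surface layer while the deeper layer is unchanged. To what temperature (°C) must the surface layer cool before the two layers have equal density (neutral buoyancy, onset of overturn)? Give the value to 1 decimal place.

Neutral buoyancy requires Δρ = 0, i.e. −α(T_deep − T_surf′) + β(S_deep − S_surf) = 0.
T_surf′ = T_deep − (β/α)·ΔS = 9.7 − (7.5 × 10⁻⁴/1.7 × 10⁻⁴)·(-0.71) = 12.832 °C.
Cooling required: 13.2 − (12.832) = 0.368 °C.

12.8 °C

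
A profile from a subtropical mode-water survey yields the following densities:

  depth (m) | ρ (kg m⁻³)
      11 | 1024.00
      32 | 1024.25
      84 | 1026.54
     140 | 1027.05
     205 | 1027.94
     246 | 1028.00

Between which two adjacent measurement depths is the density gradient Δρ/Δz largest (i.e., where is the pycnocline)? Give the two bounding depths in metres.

Compute the density gradient over each adjacent pair:
  11–32 m: Δρ/Δz = 0.25/21 = 0.012 kg m⁻⁴
  32–84 m: Δρ/Δz = 2.29/52 = 0.044 kg m⁻⁴
  84–140 m: Δρ/Δz = 0.51/56 = 9.1 × 10⁻³ kg m⁻⁴
  140–205 m: Δρ/Δz = 0.89/65 = 0.014 kg m⁻⁴
  205–246 m: Δρ/Δz = 0.06/41 = 1.5 × 10⁻³ kg m⁻⁴
The largest gradient is in the 32–84 m interval — the pycnocline.

32–84 m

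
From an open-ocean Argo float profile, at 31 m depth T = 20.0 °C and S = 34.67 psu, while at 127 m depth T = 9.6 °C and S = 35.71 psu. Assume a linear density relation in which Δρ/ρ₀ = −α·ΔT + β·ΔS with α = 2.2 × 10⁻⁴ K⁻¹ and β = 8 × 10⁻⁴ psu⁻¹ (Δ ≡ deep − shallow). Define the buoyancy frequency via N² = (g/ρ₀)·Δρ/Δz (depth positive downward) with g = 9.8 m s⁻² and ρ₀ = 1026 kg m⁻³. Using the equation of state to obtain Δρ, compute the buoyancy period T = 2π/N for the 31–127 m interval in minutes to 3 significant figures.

ΔT = -10.4 K, ΔS = +1.04 psu (deep − shallow).
Δρ/ρ₀ = −αΔT + βΔS = 2.288 × 10⁻³ + 8.32 × 10⁻⁴ = 3.12 × 10⁻³, so Δρ ≈ 3.201 kg m⁻³.
N² = (g/ρ₀)·Δρ/Δz = g·(Δρ/ρ₀)/Δz = 9.8 × 3.12 × 10⁻³ / 96 = 3.1850 × 10⁻⁴ s⁻².
N = √(3.1850 × 10⁻⁴) = 0.017847 rad s⁻¹ → T = 2π/N = 352.06 s = 5.8677 min ≈ 5.87 min.

5.87 min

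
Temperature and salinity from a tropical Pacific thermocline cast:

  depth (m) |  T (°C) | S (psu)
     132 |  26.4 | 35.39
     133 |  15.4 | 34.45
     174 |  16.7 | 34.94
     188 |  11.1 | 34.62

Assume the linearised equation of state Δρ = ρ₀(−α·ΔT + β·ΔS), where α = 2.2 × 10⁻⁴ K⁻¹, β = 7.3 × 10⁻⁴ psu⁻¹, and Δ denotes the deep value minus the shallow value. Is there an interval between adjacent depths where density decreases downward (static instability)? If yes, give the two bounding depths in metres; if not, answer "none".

Evaluate Δρ/ρ₀ = −αΔT + βΔS across each adjacent pair:
  132–133 m: −αΔT+βΔS = −(2.2 × 10⁻⁴)(-11.0)+(7.3 × 10⁻⁴)(-0.94) = 1.7 × 10⁻³ → stable
  133–174 m: −αΔT+βΔS = −(2.2 × 10⁻⁴)(+1.3)+(7.3 × 10⁻⁴)(+0.49) = 7.2 × 10⁻⁵ → stable
  174–188 m: −αΔT+βΔS = −(2.2 × 10⁻⁴)(-5.6)+(7.3 × 10⁻⁴)(-0.32) = 1.0 × 10⁻³ → stable
Every interval has Δρ > 0: the column is stably stratified throughout.

none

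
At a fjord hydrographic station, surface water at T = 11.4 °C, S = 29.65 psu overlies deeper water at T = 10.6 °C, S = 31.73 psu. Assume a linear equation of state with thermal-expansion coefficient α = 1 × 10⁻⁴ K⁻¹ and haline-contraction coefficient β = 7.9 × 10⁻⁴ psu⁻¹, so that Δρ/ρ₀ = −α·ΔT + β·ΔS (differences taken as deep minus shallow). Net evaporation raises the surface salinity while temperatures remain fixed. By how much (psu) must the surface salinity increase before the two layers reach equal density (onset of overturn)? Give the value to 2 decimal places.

2.18 psu

Neutral buoyancy requires −α(T_deep − T_surf) + β(S_deep − S_surf′) = 0.
S_surf′ = S_deep − (α/β)·ΔT = 31.73 − (1 × 10⁻⁴/7.9 × 10⁻⁴)·(-0.8) = 31.8313 psu.
Increase required: 31.8313 − 29.65 = 2.1813 psu.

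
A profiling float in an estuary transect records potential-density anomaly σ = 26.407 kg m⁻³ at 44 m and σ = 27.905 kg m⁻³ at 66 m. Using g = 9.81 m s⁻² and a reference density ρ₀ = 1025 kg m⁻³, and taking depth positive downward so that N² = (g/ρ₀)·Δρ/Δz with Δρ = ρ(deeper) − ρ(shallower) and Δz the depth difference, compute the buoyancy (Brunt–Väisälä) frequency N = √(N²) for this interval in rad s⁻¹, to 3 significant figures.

Δρ = 1027.905 − 1026.407 = 1.498 kg m⁻³ over Δz = 66 − 44 = 22 m.
N² = (9.81/1025) × (1.498/22) = 6.5168 × 10⁻⁴ s⁻².
N = √(6.5168 × 10⁻⁴) = 0.025528 rad s⁻¹ ≈ 0.0255 rad s⁻¹.

0.0255 rad s⁻¹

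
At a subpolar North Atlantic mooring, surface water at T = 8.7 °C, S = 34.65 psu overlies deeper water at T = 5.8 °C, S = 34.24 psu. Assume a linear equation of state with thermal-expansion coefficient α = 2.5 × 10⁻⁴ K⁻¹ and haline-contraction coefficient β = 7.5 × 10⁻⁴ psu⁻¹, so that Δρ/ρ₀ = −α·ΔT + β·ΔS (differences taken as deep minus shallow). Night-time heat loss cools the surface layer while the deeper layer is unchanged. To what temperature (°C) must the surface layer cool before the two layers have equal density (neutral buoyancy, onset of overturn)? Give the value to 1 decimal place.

7.0 °C

Neutral buoyancy requires Δρ = 0, i.e. −α(T_deep − T_surf′) + β(S_deep − S_surf) = 0.
T_surf′ = T_deep − (β/α)·ΔS = 5.8 − (7.5 × 10⁻⁴/2.5 × 10⁻⁴)·(-0.41) = 7.030 °C.
Cooling required: 8.7 − (7.030) = 1.670 °C.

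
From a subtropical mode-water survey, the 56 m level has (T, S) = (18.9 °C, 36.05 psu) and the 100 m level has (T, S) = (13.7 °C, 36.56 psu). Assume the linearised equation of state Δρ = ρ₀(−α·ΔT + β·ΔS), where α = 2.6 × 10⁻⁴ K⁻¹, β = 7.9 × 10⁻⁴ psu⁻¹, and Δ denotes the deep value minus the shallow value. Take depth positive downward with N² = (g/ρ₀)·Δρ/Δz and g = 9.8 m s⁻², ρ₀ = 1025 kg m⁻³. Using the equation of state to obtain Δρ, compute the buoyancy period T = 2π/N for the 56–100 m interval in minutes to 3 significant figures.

5.30 min

ΔT = -5.2 K, ΔS = +0.51 psu (deep − shallow).
Δρ/ρ₀ = −αΔT + βΔS = 1.352 × 10⁻³ + 4.029 × 10⁻⁴ = 1.7549 × 10⁻³, so Δρ ≈ 1.799 kg m⁻³.
N² = (g/ρ₀)·Δρ/Δz = g·(Δρ/ρ₀)/Δz = 9.8 × 1.7549 × 10⁻³ / 44 = 3.9086 × 10⁻⁴ s⁻².
N = √(3.9086 × 10⁻⁴) = 0.019770 rad s⁻¹ → T = 2π/N = 317.81 s = 5.2968 min ≈ 5.30 min.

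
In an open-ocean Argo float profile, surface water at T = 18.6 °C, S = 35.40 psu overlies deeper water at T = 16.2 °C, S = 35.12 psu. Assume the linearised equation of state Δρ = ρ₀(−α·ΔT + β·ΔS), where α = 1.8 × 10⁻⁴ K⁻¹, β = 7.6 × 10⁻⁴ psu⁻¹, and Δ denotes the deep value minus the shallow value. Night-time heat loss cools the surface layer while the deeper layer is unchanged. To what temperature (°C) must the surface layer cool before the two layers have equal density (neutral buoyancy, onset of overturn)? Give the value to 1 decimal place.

Neutral buoyancy requires Δρ = 0, i.e. −α(T_deep − T_surf′) + β(S_deep − S_surf) = 0.
T_surf′ = T_deep − (β/α)·ΔS = 16.2 − (7.6 × 10⁻⁴/1.8 × 10⁻⁴)·(-0.28) = 17.382 °C.
Cooling required: 18.6 − (17.382) = 1.218 °C.

17.4 °C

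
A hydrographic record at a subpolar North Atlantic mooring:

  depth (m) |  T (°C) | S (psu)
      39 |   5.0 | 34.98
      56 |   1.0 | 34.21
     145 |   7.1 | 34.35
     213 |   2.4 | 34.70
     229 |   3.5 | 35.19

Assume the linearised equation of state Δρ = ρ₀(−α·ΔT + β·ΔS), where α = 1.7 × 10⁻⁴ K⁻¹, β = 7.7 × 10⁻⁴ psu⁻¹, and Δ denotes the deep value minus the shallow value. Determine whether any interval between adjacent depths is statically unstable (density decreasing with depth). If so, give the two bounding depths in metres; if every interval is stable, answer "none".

56–145 m

Evaluate Δρ/ρ₀ = −αΔT + βΔS across each adjacent pair:
  39–56 m: −αΔT+βΔS = −(1.7 × 10⁻⁴)(-4.0)+(7.7 × 10⁻⁴)(-0.77) = 8.7 × 10⁻⁵ → stable
  56–145 m: −αΔT+βΔS = −(1.7 × 10⁻⁴)(+6.1)+(7.7 × 10⁻⁴)(+0.14) = -9.3 × 10⁻⁴ → UNSTABLE
  145–213 m: −αΔT+βΔS = −(1.7 × 10⁻⁴)(-4.7)+(7.7 × 10⁻⁴)(+0.35) = 1.1 × 10⁻³ → stable
  213–229 m: −αΔT+βΔS = −(1.7 × 10⁻⁴)(+1.1)+(7.7 × 10⁻⁴)(+0.49) = 1.9 × 10⁻⁴ → stable
The 56–145 m interval has Δρ < 0: lighter water underlies denser water.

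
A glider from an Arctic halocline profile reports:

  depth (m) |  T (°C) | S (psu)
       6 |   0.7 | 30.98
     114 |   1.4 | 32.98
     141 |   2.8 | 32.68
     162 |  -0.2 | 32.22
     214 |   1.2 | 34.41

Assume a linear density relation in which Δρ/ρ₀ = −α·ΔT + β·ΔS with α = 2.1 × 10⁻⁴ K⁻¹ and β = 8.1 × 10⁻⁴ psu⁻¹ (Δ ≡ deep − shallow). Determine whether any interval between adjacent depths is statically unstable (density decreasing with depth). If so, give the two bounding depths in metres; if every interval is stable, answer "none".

Evaluate Δρ/ρ₀ = −αΔT + βΔS across each adjacent pair:
  6–114 m: −αΔT+βΔS = −(2.1 × 10⁻⁴)(+0.7)+(8.1 × 10⁻⁴)(+2.00) = 1.5 × 10⁻³ → stable
  114–141 m: −αΔT+βΔS = −(2.1 × 10⁻⁴)(+1.4)+(8.1 × 10⁻⁴)(-0.30) = -5.4 × 10⁻⁴ → UNSTABLE
  141–162 m: −αΔT+βΔS = −(2.1 × 10⁻⁴)(-3.0)+(8.1 × 10⁻⁴)(-0.46) = 2.6 × 10⁻⁴ → stable
  162–214 m: −αΔT+βΔS = −(2.1 × 10⁻⁴)(+1.4)+(8.1 × 10⁻⁴)(+2.19) = 1.5 × 10⁻³ → stable
The 114–141 m interval has Δρ < 0: lighter water underlies denser water.

114–141 m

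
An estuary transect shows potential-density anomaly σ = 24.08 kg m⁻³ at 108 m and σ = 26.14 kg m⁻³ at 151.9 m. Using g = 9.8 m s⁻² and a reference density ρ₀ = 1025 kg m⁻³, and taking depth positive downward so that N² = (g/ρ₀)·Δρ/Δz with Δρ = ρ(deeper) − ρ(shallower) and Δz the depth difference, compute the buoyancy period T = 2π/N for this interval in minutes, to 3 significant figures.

Δρ = 1026.14 − 1024.08 = 2.06 kg m⁻³ over Δz = 151.9 − 108 = 43.9 m.
N² = (9.8/1025) × (2.06/43.9) = 4.4865 × 10⁻⁴ s⁻².
N = √(4.4865 × 10⁻⁴) = 0.021181 rad s⁻¹, so T = 2π/N = 296.64 s = 4.9440 min ≈ 4.94 min.
N² > 0, so the interval is statically stable.

4.94 min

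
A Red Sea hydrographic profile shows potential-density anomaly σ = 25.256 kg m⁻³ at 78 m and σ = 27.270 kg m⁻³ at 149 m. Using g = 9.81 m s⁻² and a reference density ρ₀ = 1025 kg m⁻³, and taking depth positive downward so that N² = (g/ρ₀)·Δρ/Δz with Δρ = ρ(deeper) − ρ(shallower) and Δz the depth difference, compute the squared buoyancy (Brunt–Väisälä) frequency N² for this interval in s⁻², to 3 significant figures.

2.71 × 10⁻⁴ s⁻²

Δρ = 1027.270 − 1025.256 = 2.014 kg m⁻³ over Δz = 149 − 78 = 71 m.
N² = (9.81/1025) × (2.014/71) = 2.7149 × 10⁻⁴ s⁻² ≈ 2.71 × 10⁻⁴ s⁻².
Since Δρ > 0 the layer is stably stratified.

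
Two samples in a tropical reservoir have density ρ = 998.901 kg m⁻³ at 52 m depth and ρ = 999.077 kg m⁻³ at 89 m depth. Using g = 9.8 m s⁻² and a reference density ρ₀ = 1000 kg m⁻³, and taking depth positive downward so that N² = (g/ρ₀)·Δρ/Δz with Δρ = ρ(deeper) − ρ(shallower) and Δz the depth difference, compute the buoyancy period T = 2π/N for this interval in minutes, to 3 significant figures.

15.3 min

Δρ = 999.077 − 998.901 = 0.176 kg m⁻³ over Δz = 89 − 52 = 37 m.
N² = (9.8/1000) × (0.176/37) = 4.6616 × 10⁻⁵ s⁻².
N = √(4.6616 × 10⁻⁵) = 6.8276 × 10⁻³ rad s⁻¹, so T = 2π/N = 920.26 s = 15.338 min ≈ 15.3 min.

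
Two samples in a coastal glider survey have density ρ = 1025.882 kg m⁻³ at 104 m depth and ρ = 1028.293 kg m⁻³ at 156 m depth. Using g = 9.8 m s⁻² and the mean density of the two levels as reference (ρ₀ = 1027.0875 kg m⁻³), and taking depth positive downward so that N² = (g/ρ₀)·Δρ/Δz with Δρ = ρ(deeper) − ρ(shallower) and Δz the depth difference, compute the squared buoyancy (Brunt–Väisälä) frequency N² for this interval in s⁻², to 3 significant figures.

4.42 × 10⁻⁴ s⁻²

Δρ = 1028.293 − 1025.882 = 2.411 kg m⁻³ over Δz = 156 − 104 = 52 m.
N² = (9.8/1027.0875) × (2.411/52) = 4.4240 × 10⁻⁴ s⁻² ≈ 4.42 × 10⁻⁴ s⁻².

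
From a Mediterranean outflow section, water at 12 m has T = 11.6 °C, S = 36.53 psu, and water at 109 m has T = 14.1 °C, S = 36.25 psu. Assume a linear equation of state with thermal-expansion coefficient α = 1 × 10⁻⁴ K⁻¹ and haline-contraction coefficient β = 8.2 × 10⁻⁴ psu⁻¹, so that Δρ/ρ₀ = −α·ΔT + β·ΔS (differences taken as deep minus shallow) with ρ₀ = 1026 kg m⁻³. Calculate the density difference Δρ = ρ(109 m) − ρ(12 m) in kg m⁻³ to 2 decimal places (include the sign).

ΔT = +2.5 K, ΔS = -0.28 psu (deep − shallow).
Δρ/ρ₀ = −(1 × 10⁻⁴)(+2.5) + (8.2 × 10⁻⁴)(-0.28) = -4.796 × 10⁻⁴.
Δρ = 1026 × (-4.796 × 10⁻⁴) = -0.49 kg m⁻³.
Negative Δρ: lighter below, statically unstable.

-0.49 kg m⁻³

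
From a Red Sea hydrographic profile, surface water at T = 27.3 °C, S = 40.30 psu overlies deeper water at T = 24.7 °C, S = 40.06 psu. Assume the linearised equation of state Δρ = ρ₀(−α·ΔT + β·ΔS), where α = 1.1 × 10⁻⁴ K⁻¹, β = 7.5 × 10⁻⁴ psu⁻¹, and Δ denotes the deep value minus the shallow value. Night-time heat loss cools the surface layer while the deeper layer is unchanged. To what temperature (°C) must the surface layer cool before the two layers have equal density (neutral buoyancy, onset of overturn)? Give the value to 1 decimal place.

Neutral buoyancy requires Δρ = 0, i.e. −α(T_deep − T_surf′) + β(S_deep − S_surf) = 0.
T_surf′ = T_deep − (β/α)·ΔS = 24.7 − (7.5 × 10⁻⁴/1.1 × 10⁻⁴)·(-0.24) = 26.336 °C.
Cooling required: 27.3 − (26.336) = 0.964 °C.

26.3 °C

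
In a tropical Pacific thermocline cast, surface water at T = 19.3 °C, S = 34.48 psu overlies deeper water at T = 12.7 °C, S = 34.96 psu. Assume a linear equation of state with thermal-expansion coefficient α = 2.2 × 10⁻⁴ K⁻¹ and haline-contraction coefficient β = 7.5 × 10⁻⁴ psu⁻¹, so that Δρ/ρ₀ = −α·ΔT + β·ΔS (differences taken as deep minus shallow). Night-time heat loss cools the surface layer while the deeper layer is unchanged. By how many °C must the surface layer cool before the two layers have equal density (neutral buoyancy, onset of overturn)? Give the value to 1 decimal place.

Neutral buoyancy requires Δρ = 0, i.e. −α(T_deep − T_surf′) + β(S_deep − S_surf) = 0.
T_surf′ = T_deep − (β/α)·ΔS = 12.7 − (7.5 × 10⁻⁴/2.2 × 10⁻⁴)·(+0.48) = 11.064 °C.
Cooling required: 19.3 − (11.064) = 8.236 °C.

8.2 °C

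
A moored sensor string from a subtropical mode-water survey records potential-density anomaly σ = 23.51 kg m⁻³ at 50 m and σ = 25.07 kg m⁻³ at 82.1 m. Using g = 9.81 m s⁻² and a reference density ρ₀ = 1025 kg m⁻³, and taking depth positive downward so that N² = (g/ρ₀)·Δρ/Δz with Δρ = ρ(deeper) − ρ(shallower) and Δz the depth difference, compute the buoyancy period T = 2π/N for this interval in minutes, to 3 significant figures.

Δρ = 1025.07 − 1023.51 = 1.56 kg m⁻³ over Δz = 82.1 − 50 = 32.1 m.
N² = (9.81/1025) × (1.56/32.1) = 4.6512 × 10⁻⁴ s⁻².
N = √(4.6512 × 10⁻⁴) = 0.021567 rad s⁻¹, so T = 2π/N = 291.33 s = 4.8555 min ≈ 4.86 min.

4.86 min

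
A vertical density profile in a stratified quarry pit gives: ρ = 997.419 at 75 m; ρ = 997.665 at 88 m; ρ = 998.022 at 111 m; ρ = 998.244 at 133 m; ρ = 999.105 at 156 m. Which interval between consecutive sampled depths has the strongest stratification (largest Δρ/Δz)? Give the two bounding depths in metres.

Compute the density gradient over each adjacent pair:
  75–88 m: Δρ/Δz = 0.246/13 = 0.019 kg m⁻⁴
  88–111 m: Δρ/Δz = 0.357/23 = 0.016 kg m⁻⁴
  111–133 m: Δρ/Δz = 0.222/22 = 0.010 kg m⁻⁴
  133–156 m: Δρ/Δz = 0.861/23 = 0.037 kg m⁻⁴
The largest gradient is in the 133–156 m interval — the pycnocline.

133–156 m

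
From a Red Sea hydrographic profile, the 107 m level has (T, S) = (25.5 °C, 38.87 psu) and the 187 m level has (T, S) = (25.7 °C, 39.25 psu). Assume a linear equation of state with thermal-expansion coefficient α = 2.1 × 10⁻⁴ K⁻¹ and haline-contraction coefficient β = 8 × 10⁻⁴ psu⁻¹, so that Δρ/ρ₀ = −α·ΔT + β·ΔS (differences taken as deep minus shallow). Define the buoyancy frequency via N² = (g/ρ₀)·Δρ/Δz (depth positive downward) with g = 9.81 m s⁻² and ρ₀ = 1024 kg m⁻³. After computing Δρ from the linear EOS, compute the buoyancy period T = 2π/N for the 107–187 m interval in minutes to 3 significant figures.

ΔT = +0.2 K, ΔS = +0.38 psu (deep − shallow).
Δρ/ρ₀ = −αΔT + βΔS = -4.20 × 10⁻⁵ + 3.04 × 10⁻⁴ = 2.62 × 10⁻⁴, so Δρ ≈ 0.2683 kg m⁻³.
N² = (g/ρ₀)·Δρ/Δz = g·(Δρ/ρ₀)/Δz = 9.81 × 2.62 × 10⁻⁴ / 80 = 3.2128 × 10⁻⁵ s⁻².
N = √(3.2128 × 10⁻⁵) = 5.6682 × 10⁻³ rad s⁻¹ → T = 2π/N = 1.1085 × 10³ s = 18.475 min ≈ 18.5 min.

18.5 min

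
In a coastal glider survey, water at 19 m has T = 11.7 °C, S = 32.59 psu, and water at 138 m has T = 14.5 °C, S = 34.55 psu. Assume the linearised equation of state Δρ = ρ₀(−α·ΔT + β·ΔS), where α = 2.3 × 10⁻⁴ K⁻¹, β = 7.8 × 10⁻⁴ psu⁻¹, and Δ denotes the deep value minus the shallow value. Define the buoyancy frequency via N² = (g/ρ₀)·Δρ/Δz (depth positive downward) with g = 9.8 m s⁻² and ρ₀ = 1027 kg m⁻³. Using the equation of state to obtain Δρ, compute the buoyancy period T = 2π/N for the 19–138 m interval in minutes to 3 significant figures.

ΔT = +2.8 K, ΔS = +1.96 psu (deep − shallow).
Δρ/ρ₀ = −αΔT + βΔS = -6.44 × 10⁻⁴ + 1.5288 × 10⁻³ = 8.848 × 10⁻⁴, so Δρ ≈ 0.9087 kg m⁻³.
N² = (g/ρ₀)·Δρ/Δz = g·(Δρ/ρ₀)/Δz = 9.8 × 8.848 × 10⁻⁴ / 119 = 7.2866 × 10⁻⁵ s⁻².
N = √(7.2866 × 10⁻⁵) = 8.5362 × 10⁻³ rad s⁻¹ → T = 2π/N = 736.06 s = 12.268 min ≈ 12.3 min.

12.3 min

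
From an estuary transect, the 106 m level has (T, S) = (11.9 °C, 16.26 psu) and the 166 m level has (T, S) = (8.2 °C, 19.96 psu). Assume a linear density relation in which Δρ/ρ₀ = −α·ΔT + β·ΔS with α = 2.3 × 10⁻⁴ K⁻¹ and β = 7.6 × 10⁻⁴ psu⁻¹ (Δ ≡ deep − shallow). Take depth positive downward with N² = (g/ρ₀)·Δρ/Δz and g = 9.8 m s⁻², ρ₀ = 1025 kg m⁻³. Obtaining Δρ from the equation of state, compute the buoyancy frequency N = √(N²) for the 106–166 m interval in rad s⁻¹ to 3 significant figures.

0.0245 rad s⁻¹

ΔT = -3.7 K, ΔS = +3.70 psu (deep − shallow).
Δρ/ρ₀ = −αΔT + βΔS = 8.51 × 10⁻⁴ + 2.812 × 10⁻³ = 3.663 × 10⁻³, so Δρ ≈ 3.755 kg m⁻³.
N² = (g/ρ₀)·Δρ/Δz = g·(Δρ/ρ₀)/Δz = 9.8 × 3.663 × 10⁻³ / 60 = 5.9829 × 10⁻⁴ s⁻².
N = √(5.9829 × 10⁻⁴) = 0.024460 rad s⁻¹ ≈ 0.0245 rad s⁻¹.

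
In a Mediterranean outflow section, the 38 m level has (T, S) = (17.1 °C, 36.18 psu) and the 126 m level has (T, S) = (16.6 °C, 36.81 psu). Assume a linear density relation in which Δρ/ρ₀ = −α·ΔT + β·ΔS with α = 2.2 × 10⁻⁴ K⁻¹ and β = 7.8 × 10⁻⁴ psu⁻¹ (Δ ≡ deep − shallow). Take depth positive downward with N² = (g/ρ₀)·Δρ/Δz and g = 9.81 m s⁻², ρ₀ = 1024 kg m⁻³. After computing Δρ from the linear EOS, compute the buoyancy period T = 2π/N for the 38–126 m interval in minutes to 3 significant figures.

ΔT = -0.5 K, ΔS = +0.63 psu (deep − shallow).
Δρ/ρ₀ = −αΔT + βΔS = 1.10 × 10⁻⁴ + 4.914 × 10⁻⁴ = 6.014 × 10⁻⁴, so Δρ ≈ 0.6158 kg m⁻³.
N² = (g/ρ₀)·Δρ/Δz = g·(Δρ/ρ₀)/Δz = 9.81 × 6.014 × 10⁻⁴ / 88 = 6.7042 × 10⁻⁵ s⁻².
N = √(6.7042 × 10⁻⁵) = 8.1879 × 10⁻³ rad s⁻¹ → T = 2π/N = 767.37 s = 12.790 min ≈ 12.8 min.

12.8 min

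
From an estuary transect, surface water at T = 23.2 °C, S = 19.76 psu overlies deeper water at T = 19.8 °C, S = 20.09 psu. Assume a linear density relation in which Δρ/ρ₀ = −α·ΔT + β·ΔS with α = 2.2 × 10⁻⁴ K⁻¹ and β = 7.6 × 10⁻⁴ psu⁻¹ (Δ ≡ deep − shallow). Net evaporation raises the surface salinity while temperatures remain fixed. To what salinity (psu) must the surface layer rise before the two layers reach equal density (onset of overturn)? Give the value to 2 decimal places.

Neutral buoyancy requires −α(T_deep − T_surf) + β(S_deep − S_surf′) = 0.
S_surf′ = S_deep − (α/β)·ΔT = 20.09 − (2.2 × 10⁻⁴/7.6 × 10⁻⁴)·(-3.4) = 21.0742 psu.
Increase required: 21.0742 − 19.76 = 1.3142 psu.

21.07 psu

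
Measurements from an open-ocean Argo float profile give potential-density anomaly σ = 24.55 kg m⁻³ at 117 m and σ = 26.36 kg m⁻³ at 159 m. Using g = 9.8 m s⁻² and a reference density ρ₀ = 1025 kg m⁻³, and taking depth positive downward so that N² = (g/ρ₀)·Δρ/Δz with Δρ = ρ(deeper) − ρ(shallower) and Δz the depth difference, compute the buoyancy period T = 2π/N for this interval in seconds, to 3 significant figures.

Δρ = 1026.36 − 1024.55 = 1.81 kg m⁻³ over Δz = 159 − 117 = 42 m.
N² = (9.8/1025) × (1.81/42) = 4.1203 × 10⁻⁴ s⁻².
N = √(4.1203 × 10⁻⁴) = 0.020299 rad s⁻¹, so T = 2π/N = 309.53 s ≈ 310 s.

310 s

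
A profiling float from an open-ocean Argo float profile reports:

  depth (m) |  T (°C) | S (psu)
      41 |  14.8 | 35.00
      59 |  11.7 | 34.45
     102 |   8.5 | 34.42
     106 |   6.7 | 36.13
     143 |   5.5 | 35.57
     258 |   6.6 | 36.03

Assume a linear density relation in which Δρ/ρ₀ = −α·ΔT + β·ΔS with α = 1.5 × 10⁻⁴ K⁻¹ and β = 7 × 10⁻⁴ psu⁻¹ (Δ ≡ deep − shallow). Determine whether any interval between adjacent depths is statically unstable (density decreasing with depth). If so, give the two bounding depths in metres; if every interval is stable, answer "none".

Evaluate Δρ/ρ₀ = −αΔT + βΔS across each adjacent pair:
  41–59 m: −αΔT+βΔS = −(1.5 × 10⁻⁴)(-3.1)+(7 × 10⁻⁴)(-0.55) = 8.0 × 10⁻⁵ → stable
  59–102 m: −αΔT+βΔS = −(1.5 × 10⁻⁴)(-3.2)+(7 × 10⁻⁴)(-0.03) = 4.6 × 10⁻⁴ → stable
  102–106 m: −αΔT+βΔS = −(1.5 × 10⁻⁴)(-1.8)+(7 × 10⁻⁴)(+1.71) = 1.5 × 10⁻³ → stable
  106–143 m: −αΔT+βΔS = −(1.5 × 10⁻⁴)(-1.2)+(7 × 10⁻⁴)(-0.56) = -2.1 × 10⁻⁴ → UNSTABLE
  143–258 m: −αΔT+βΔS = −(1.5 × 10⁻⁴)(+1.1)+(7 × 10⁻⁴)(+0.46) = 1.6 × 10⁻⁴ → stable
The 106–143 m interval has Δρ < 0: lighter water underlies denser water.

106–143 m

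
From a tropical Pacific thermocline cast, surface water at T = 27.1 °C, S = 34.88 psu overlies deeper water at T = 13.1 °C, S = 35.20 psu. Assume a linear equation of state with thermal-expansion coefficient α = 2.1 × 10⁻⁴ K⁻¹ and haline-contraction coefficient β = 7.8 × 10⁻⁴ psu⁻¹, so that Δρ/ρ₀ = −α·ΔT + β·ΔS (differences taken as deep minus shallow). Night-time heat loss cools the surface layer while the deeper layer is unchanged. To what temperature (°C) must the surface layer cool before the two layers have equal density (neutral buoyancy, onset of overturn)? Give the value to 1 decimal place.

Neutral buoyancy requires Δρ = 0, i.e. −α(T_deep − T_surf′) + β(S_deep − S_surf) = 0.
T_surf′ = T_deep − (β/α)·ΔS = 13.1 − (7.8 × 10⁻⁴/2.1 × 10⁻⁴)·(+0.32) = 11.911 °C.
Cooling required: 27.1 − (11.911) = 15.189 °C.

11.9 °C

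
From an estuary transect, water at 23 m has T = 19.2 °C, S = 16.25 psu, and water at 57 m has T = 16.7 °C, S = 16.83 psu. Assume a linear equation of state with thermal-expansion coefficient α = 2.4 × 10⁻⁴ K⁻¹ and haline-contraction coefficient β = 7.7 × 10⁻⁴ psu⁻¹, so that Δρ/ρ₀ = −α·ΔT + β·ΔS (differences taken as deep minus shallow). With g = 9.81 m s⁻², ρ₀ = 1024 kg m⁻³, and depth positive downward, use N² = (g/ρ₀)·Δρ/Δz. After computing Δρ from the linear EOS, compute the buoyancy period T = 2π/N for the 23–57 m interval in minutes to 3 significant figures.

6.03 min

ΔT = -2.5 K, ΔS = +0.58 psu (deep − shallow).
Δρ/ρ₀ = −αΔT + βΔS = 6.00 × 10⁻⁴ + 4.466 × 10⁻⁴ = 1.0466 × 10⁻³, so Δρ ≈ 1.072 kg m⁻³.
N² = (g/ρ₀)·Δρ/Δz = g·(Δρ/ρ₀)/Δz = 9.81 × 1.0466 × 10⁻³ / 34 = 3.0197 × 10⁻⁴ s⁻².
N = √(3.0197 × 10⁻⁴) = 0.017377 rad s⁻¹ → T = 2π/N = 361.58 s = 6.0263 min ≈ 6.03 min.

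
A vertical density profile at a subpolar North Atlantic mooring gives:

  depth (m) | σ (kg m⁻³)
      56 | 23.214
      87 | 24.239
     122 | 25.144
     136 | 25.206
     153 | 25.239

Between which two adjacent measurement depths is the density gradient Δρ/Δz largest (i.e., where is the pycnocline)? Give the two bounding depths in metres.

56–87 m

Compute the density gradient over each adjacent pair:
  56–87 m: Δρ/Δz = 1.025/31 = 0.033 kg m⁻⁴
  87–122 m: Δρ/Δz = 0.905/35 = 0.026 kg m⁻⁴
  122–136 m: Δρ/Δz = 0.062/14 = 4.4 × 10⁻³ kg m⁻⁴
  136–153 m: Δρ/Δz = 0.033/17 = 1.9 × 10⁻³ kg m⁻⁴
The largest gradient is in the 56–87 m interval — the pycnocline.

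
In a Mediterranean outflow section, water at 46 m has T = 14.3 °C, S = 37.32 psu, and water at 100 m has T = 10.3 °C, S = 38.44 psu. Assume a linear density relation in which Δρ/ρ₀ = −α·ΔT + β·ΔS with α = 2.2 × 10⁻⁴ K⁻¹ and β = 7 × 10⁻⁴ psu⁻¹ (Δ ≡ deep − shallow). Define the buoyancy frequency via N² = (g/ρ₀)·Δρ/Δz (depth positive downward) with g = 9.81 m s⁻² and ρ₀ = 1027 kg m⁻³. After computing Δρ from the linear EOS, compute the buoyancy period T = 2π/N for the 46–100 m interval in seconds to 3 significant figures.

ΔT = -4.0 K, ΔS = +1.12 psu (deep − shallow).
Δρ/ρ₀ = −αΔT + βΔS = 8.80 × 10⁻⁴ + 7.84 × 10⁻⁴ = 1.664 × 10⁻³, so Δρ ≈ 1.709 kg m⁻³.
N² = (g/ρ₀)·Δρ/Δz = g·(Δρ/ρ₀)/Δz = 9.81 × 1.664 × 10⁻³ / 54 = 3.0229 × 10⁻⁴ s⁻².
N = √(3.0229 × 10⁻⁴) = 0.017386 rad s⁻¹ → T = 2π/N = 361.39 s ≈ 361 s.

361 s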